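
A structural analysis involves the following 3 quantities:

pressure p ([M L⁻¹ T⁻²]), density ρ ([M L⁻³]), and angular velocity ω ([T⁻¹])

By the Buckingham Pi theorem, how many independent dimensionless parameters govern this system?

There are 3 variables and 3 base dimensions (M, L, T).
The dimension matrix has rank 3.
Independent dimensionless groups: 3 − 3 = 0.

0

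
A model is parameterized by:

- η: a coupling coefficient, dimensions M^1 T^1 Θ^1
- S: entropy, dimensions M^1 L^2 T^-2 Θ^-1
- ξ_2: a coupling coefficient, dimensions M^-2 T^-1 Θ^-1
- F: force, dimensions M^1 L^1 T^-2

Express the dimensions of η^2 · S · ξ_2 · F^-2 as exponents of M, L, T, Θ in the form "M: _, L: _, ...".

M: -1, L: 0, T: 3, Θ: 0

Collect each base-dimension exponent across the product:
  M: 2·(1) + (1) + (-2) − 2·(1) = -1
  L: 2·(0) + (2) + (0) − 2·(1) = 0
  T: 2·(1) + (-2) + (-1) − 2·(-2) = 3
  Θ: 2·(1) + (-1) + (-1) − 2·(0) = 0
So the dimensions are [M⁻¹ T³].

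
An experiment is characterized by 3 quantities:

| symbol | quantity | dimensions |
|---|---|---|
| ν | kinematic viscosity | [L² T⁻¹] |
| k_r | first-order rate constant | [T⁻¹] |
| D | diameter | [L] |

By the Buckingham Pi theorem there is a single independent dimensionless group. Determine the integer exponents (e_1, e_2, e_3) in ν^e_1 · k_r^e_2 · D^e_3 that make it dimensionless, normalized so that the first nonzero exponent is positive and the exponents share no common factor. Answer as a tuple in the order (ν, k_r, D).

L: e_1·(2) + e_2·(0) + e_3·(1) = 0
T: e_1·(-1) + e_2·(-1) + e_3·(0) = 0
Solving this homogeneous linear system for the smallest-integer solution (first nonzero entry positive) gives (1, -1, -2).

(1, -1, -2)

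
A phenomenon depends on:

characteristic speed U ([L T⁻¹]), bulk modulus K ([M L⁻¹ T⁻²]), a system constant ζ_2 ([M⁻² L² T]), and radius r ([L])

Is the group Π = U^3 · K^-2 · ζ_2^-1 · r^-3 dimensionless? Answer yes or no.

yes

Sum the exponent of each base dimension across the product:
  M: 3·[U]_M − 2·[K]_M − [ζ_2]_M − 3·[r]_M = 3·(0) − 2·(1) − (-2) − 3·(0) = 0
  L: 3·[U]_L − 2·[K]_L − [ζ_2]_L − 3·[r]_L = 3·(1) − 2·(-1) − (2) − 3·(1) = 0
  T: 3·[U]_T − 2·[K]_T − [ζ_2]_T − 3·[r]_T = 3·(-1) − 2·(-2) − (1) − 3·(0) = 0
All base exponents vanish — dimensionless.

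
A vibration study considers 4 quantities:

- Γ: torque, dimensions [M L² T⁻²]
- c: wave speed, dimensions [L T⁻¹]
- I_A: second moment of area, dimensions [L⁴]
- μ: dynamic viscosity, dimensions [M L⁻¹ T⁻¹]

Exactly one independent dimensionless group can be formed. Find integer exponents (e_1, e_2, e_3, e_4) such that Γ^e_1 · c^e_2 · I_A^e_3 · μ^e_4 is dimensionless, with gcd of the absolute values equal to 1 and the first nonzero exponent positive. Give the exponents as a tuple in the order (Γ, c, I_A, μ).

(2, -2, -1, -2)

M: e_1·(1) + e_2·(0) + e_3·(0) + e_4·(1) = 0
L: e_1·(2) + e_2·(1) + e_3·(4) + e_4·(-1) = 0
T: e_1·(-2) + e_2·(-1) + e_3·(0) + e_4·(-1) = 0
Solving this homogeneous linear system for the smallest-integer solution (first nonzero entry positive) gives (2, -2, -1, -2).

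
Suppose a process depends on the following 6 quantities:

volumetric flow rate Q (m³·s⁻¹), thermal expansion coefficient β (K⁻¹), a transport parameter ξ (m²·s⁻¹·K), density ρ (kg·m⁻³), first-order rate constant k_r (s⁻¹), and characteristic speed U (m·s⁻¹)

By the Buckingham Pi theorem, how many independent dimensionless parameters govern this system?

There are 6 variables and 4 base dimensions (M, L, T, Θ).
The dimension matrix has rank 4.
Independent dimensionless groups: 6 − 4 = 2.

2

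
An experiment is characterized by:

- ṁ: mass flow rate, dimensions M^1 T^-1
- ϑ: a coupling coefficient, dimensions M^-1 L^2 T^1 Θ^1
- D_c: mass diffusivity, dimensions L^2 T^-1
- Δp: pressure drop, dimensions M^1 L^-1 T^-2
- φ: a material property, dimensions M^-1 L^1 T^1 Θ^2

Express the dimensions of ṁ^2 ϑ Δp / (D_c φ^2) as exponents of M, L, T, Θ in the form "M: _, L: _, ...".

M: 4, L: -3, T: -4, Θ: -3

Collect each base-dimension exponent across the product:
  M: 2·(1) + (-1) − (0) + (1) − 2·(-1) = 4
  L: 2·(0) + (2) − (2) + (-1) − 2·(1) = -3
  T: 2·(-1) + (1) − (-1) + (-2) − 2·(1) = -4
  Θ: 2·(0) + (1) − (0) + (0) − 2·(2) = -3
So the dimensions are [M⁴ L⁻³ T⁻⁴ Θ⁻³].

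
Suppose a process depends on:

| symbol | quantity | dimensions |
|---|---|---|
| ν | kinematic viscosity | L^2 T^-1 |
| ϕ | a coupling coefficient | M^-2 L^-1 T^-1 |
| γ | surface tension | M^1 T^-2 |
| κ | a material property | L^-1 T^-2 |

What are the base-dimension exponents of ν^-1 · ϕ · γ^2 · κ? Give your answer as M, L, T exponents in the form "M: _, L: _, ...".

Collect each base-dimension exponent across the product:
  M: −(0) + (-2) + 2·(1) + (0) = 0
  L: −(2) + (-1) + 2·(0) + (-1) = -4
  T: −(-1) + (-1) + 2·(-2) + (-2) = -6
So the dimensions are [L⁻⁴ T⁻⁶].

M: 0, L: -4, T: -6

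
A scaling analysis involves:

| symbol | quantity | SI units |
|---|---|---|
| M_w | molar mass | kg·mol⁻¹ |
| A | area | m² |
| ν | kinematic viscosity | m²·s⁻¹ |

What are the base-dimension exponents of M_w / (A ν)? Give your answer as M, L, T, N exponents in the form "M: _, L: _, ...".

Collect each base-dimension exponent across the product:
  M: (1) − (0) − (0) = 1
  L: (0) − (2) − (2) = -4
  T: (0) − (0) − (-1) = 1
  N: (-1) − (0) − (0) = -1
So the dimensions are [M L⁻⁴ T N⁻¹].

M: 1, L: -4, T: 1, N: -1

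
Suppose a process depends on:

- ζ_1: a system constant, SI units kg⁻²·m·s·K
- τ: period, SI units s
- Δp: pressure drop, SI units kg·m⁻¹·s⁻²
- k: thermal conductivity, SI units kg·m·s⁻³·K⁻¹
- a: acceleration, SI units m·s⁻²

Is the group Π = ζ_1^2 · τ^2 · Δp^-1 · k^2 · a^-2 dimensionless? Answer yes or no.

Sum the exponent of each base dimension across the product:
  M: 2·[ζ_1]_M + 2·[τ]_M − [Δp]_M + 2·[k]_M − 2·[a]_M = 2·(-2) + 2·(0) − (1) + 2·(1) − 2·(0) = -3
  L: 2·[ζ_1]_L + 2·[τ]_L − [Δp]_L + 2·[k]_L − 2·[a]_L = 2·(1) + 2·(0) − (-1) + 2·(1) − 2·(1) = 3
  T: 2·[ζ_1]_T + 2·[τ]_T − [Δp]_T + 2·[k]_T − 2·[a]_T = 2·(1) + 2·(1) − (-2) + 2·(-3) − 2·(-2) = 4
  Θ: 2·[ζ_1]_Θ + 2·[τ]_Θ − [Δp]_Θ + 2·[k]_Θ − 2·[a]_Θ = 2·(1) + 2·(0) − (0) + 2·(-1) − 2·(0) = 0
Net dimensions [M⁻³ L³ T⁴] ≠ [1] — not dimensionless.

no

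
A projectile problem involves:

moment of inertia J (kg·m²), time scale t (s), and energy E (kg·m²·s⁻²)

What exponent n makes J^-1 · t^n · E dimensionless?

2

Balance the T exponent: (1)·n from t, plus −(0) + (-2) = -2 from the rest, must sum to zero.
n − 2 = 0, so n = 2.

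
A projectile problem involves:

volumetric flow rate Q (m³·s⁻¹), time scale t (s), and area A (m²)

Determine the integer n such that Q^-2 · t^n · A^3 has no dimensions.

-2

Balance the T exponent: (1)·n from t, plus −2·(-1) + 3·(0) = 2 from the rest, must sum to zero.
n + 2 = 0, so n = -2.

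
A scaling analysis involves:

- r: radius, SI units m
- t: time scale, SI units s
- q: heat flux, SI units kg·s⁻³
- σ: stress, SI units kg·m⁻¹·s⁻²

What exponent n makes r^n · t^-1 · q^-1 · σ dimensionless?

1

Balance the L exponent: (1)·n from r, plus −(0) − (0) + (-1) = -1 from the rest, must sum to zero.
n − 1 = 0, so n = 1.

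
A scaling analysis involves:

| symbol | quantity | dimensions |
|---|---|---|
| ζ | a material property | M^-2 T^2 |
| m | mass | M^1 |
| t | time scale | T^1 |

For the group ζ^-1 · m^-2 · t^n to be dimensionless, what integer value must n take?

2

Balance the T exponent: (1)·n from t, plus −(2) − 2·(0) = -2 from the rest, must sum to zero.
n − 2 = 0, so n = 2.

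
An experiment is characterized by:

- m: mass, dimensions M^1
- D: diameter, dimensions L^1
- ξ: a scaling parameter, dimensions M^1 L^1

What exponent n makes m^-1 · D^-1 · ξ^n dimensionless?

1

Balance the M exponent: (1)·n from ξ, plus −(1) − (0) = -1 from the rest, must sum to zero.
n − 1 = 0, so n = 1.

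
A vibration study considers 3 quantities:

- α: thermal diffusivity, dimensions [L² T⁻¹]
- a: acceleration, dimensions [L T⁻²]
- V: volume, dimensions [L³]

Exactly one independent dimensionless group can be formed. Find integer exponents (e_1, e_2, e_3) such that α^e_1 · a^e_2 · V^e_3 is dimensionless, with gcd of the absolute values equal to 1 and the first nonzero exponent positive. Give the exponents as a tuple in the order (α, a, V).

(2, -1, -1)

L: e_1·(2) + e_2·(1) + e_3·(3) = 0
T: e_1·(-1) + e_2·(-2) + e_3·(0) = 0
Solving this homogeneous linear system for the smallest-integer solution (first nonzero entry positive) gives (2, -1, -1).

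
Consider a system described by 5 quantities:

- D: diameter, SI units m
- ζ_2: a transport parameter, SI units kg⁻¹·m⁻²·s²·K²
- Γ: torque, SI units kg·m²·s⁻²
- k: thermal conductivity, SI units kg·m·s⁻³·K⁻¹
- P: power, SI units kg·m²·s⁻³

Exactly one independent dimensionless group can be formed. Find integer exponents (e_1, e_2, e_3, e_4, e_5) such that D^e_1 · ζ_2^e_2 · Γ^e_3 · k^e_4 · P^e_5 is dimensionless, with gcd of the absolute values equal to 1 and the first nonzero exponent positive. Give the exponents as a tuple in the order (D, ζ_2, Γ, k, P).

(2, 1, 1, 2, -2)

M: e_1·(0) + e_2·(-1) + e_3·(1) + e_4·(1) + e_5·(1) = 0
L: e_1·(1) + e_2·(-2) + e_3·(2) + e_4·(1) + e_5·(2) = 0
T: e_1·(0) + e_2·(2) + e_3·(-2) + e_4·(-3) + e_5·(-3) = 0
Θ: e_1·(0) + e_2·(2) + e_3·(0) + e_4·(-1) + e_5·(0) = 0
Solving this homogeneous linear system for the smallest-integer solution (first nonzero entry positive) gives (2, 1, 1, 2, -2).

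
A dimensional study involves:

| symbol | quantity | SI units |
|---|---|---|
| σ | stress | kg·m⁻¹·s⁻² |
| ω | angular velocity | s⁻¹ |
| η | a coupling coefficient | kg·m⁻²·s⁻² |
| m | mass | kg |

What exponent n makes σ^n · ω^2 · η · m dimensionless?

-2

Balance the M exponent: (1)·n from σ, plus 2·(0) + (1) + (1) = 2 from the rest, must sum to zero.
n + 2 = 0, so n = -2.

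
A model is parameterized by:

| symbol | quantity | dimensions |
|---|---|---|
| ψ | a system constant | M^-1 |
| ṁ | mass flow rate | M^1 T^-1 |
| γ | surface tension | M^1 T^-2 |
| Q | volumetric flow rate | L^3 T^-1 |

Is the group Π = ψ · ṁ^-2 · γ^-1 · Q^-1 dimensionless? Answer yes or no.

Sum the exponent of each base dimension across the product:
  M: [ψ]_M − 2·[ṁ]_M − [γ]_M − [Q]_M = (-1) − 2·(1) − (1) − (0) = -4
  L: [ψ]_L − 2·[ṁ]_L − [γ]_L − [Q]_L = (0) − 2·(0) − (0) − (3) = -3
  T: [ψ]_T − 2·[ṁ]_T − [γ]_T − [Q]_T = (0) − 2·(-1) − (-2) − (-1) = 5
Net dimensions [M⁻⁴ L⁻³ T⁵] ≠ [1] — not dimensionless.

no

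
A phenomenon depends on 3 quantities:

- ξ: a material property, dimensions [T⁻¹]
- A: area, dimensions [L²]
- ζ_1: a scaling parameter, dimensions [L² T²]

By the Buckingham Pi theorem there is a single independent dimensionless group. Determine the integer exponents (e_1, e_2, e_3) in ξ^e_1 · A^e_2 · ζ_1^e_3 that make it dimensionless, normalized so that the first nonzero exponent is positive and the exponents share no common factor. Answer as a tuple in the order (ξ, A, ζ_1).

L: e_1·(0) + e_2·(2) + e_3·(2) = 0
T: e_1·(-1) + e_2·(0) + e_3·(2) = 0
Solving this homogeneous linear system for the smallest-integer solution (first nonzero entry positive) gives (2, -1, 1).

(2, -1, 1)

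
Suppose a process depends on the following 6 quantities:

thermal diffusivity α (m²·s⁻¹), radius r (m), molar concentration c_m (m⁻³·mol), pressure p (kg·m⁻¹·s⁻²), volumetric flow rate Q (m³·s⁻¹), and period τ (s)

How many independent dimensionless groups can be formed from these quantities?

There are 6 variables and 4 base dimensions (M, L, T, N).
The dimension matrix has rank 4.
Independent dimensionless groups: 6 − 4 = 2.

2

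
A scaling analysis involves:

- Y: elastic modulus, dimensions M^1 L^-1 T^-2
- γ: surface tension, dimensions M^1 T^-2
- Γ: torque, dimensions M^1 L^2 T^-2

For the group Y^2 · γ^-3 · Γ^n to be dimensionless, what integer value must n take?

Balance the M exponent: (1)·n from Γ, plus 2·(1) − 3·(1) = -1 from the rest, must sum to zero.
n − 1 = 0, so n = 1.

1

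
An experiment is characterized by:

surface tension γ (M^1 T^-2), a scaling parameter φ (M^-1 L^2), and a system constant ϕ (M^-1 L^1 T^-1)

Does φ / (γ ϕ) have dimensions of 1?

Sum the exponent of each base dimension across the product:
  M: −[γ]_M + [φ]_M − [ϕ]_M = −(1) + (-1) − (-1) = -1
  L: −[γ]_L + [φ]_L − [ϕ]_L = −(0) + (2) − (1) = 1
  T: −[γ]_T + [φ]_T − [ϕ]_T = −(-2) + (0) − (-1) = 3
Net dimensions [M⁻¹ L T³] ≠ [1] — not dimensionless.

no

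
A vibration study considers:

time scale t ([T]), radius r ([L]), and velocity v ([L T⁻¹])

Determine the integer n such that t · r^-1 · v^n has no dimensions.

1

Balance the L exponent: (1)·n from v, plus (0) − (1) = -1 from the rest, must sum to zero.
n − 1 = 0, so n = 1.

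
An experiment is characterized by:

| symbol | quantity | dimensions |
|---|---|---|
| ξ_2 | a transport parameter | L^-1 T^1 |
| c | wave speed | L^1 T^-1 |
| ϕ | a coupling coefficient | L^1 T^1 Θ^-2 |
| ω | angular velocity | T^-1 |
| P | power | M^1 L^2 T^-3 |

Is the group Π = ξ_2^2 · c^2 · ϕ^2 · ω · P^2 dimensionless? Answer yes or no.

no

Sum the exponent of each base dimension across the product:
  M: 2·[ξ_2]_M + 2·[c]_M + 2·[ϕ]_M + [ω]_M + 2·[P]_M = 2·(0) + 2·(0) + 2·(0) + (0) + 2·(1) = 2
  L: 2·[ξ_2]_L + 2·[c]_L + 2·[ϕ]_L + [ω]_L + 2·[P]_L = 2·(-1) + 2·(1) + 2·(1) + (0) + 2·(2) = 6
  T: 2·[ξ_2]_T + 2·[c]_T + 2·[ϕ]_T + [ω]_T + 2·[P]_T = 2·(1) + 2·(-1) + 2·(1) + (-1) + 2·(-3) = -5
  Θ: 2·[ξ_2]_Θ + 2·[c]_Θ + 2·[ϕ]_Θ + [ω]_Θ + 2·[P]_Θ = 2·(0) + 2·(0) + 2·(-2) + (0) + 2·(0) = -4
Net dimensions [M² L⁶ T⁻⁵ Θ⁻⁴] ≠ [1] — not dimensionless.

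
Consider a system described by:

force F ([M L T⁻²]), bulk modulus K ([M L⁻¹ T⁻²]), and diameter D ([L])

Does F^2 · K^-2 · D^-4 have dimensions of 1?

Sum the exponent of each base dimension across the product:
  M: 2·[F]_M − 2·[K]_M − 4·[D]_M = 2·(1) − 2·(1) − 4·(0) = 0
  L: 2·[F]_L − 2·[K]_L − 4·[D]_L = 2·(1) − 2·(-1) − 4·(1) = 0
  T: 2·[F]_T − 2·[K]_T − 4·[D]_T = 2·(-2) − 2·(-2) − 4·(0) = 0
All base exponents vanish — dimensionless.

yes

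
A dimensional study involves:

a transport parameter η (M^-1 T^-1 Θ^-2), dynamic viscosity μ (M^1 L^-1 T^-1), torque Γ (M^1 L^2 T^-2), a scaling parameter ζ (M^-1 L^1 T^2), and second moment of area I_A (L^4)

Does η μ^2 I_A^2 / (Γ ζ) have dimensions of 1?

no

Sum the exponent of each base dimension across the product:
  M: [η]_M + 2·[μ]_M − [Γ]_M − [ζ]_M + 2·[I_A]_M = (-1) + 2·(1) − (1) − (-1) + 2·(0) = 1
  L: [η]_L + 2·[μ]_L − [Γ]_L − [ζ]_L + 2·[I_A]_L = (0) + 2·(-1) − (2) − (1) + 2·(4) = 3
  T: [η]_T + 2·[μ]_T − [Γ]_T − [ζ]_T + 2·[I_A]_T = (-1) + 2·(-1) − (-2) − (2) + 2·(0) = -3
  Θ: [η]_Θ + 2·[μ]_Θ − [Γ]_Θ − [ζ]_Θ + 2·[I_A]_Θ = (-2) + 2·(0) − (0) − (0) + 2·(0) = -2
Net dimensions [M L³ T⁻³ Θ⁻²] ≠ [1] — not dimensionless.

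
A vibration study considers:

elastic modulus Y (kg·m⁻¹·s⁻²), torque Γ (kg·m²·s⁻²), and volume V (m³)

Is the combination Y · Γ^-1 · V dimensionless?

Sum the exponent of each base dimension across the product:
  M: [Y]_M − [Γ]_M + [V]_M = (1) − (1) + (0) = 0
  L: [Y]_L − [Γ]_L + [V]_L = (-1) − (2) + (3) = 0
  T: [Y]_T − [Γ]_T + [V]_T = (-2) − (-2) + (0) = 0
All base exponents vanish — dimensionless.

yes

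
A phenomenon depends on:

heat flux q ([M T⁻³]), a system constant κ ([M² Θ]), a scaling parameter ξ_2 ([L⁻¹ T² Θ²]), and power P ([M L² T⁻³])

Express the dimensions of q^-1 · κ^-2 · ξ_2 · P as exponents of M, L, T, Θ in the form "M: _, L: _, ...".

M: -4, L: 1, T: 2, Θ: 0

Collect each base-dimension exponent across the product:
  M: −(1) − 2·(2) + (0) + (1) = -4
  L: −(0) − 2·(0) + (-1) + (2) = 1
  T: −(-3) − 2·(0) + (2) + (-3) = 2
  Θ: −(0) − 2·(1) + (2) + (0) = 0
So the dimensions are [M⁻⁴ L T²].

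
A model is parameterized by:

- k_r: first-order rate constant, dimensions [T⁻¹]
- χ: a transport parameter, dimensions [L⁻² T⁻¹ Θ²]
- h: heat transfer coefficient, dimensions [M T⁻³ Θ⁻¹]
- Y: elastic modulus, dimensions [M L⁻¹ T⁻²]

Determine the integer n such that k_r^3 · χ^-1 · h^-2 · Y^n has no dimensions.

2

Balance the M exponent: (1)·n from Y, plus 3·(0) − (0) − 2·(1) = -2 from the rest, must sum to zero.
n − 2 = 0, so n = 2.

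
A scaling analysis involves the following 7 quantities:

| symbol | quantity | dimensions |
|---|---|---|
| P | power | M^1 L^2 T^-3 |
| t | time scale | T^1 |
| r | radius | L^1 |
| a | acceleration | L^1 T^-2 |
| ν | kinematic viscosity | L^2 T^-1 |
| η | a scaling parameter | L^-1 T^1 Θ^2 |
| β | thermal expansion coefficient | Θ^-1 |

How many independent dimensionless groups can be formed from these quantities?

3

There are 7 variables and 4 base dimensions (M, L, T, Θ).
The dimension matrix has rank 4.
Independent dimensionless groups: 7 − 4 = 3.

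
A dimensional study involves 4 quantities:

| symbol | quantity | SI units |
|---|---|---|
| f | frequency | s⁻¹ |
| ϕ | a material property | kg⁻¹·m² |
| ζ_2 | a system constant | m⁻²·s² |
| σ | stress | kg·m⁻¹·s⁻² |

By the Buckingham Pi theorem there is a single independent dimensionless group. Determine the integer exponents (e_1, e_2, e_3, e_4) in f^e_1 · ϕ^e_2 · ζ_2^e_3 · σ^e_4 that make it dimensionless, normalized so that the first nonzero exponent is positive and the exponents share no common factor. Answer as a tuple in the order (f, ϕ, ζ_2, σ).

(2, -2, -1, -2)

M: e_1·(0) + e_2·(-1) + e_3·(0) + e_4·(1) = 0
L: e_1·(0) + e_2·(2) + e_3·(-2) + e_4·(-1) = 0
T: e_1·(-1) + e_2·(0) + e_3·(2) + e_4·(-2) = 0
Solving this homogeneous linear system for the smallest-integer solution (first nonzero entry positive) gives (2, -2, -1, -2).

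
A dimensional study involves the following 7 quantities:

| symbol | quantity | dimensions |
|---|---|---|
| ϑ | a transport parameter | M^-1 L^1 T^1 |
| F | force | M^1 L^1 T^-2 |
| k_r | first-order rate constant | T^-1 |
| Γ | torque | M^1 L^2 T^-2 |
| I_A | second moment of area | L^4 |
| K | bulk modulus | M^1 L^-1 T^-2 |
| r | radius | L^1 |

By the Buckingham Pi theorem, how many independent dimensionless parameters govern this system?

There are 7 variables and 3 base dimensions (M, L, T).
The dimension matrix has rank 3.
Independent dimensionless groups: 7 − 3 = 4.

4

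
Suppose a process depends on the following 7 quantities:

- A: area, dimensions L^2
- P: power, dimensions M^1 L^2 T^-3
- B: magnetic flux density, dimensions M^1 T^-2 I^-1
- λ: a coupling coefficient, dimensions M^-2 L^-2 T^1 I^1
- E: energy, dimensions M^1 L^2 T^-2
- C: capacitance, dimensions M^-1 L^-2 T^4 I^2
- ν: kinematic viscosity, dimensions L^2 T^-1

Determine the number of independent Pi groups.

There are 7 variables and 4 base dimensions (M, L, T, I).
The dimension matrix has rank 4.
Independent dimensionless groups: 7 − 4 = 3.

3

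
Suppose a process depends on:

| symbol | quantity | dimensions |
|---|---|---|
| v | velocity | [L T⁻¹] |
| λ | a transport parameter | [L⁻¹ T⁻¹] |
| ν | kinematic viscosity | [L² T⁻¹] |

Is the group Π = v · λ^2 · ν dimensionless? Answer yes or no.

Sum the exponent of each base dimension across the product:
  L: [v]_L + 2·[λ]_L + [ν]_L = (1) + 2·(-1) + (2) = 1
  T: [v]_T + 2·[λ]_T + [ν]_T = (-1) + 2·(-1) + (-1) = -4
Net dimensions [L T⁻⁴] ≠ [1] — not dimensionless.

no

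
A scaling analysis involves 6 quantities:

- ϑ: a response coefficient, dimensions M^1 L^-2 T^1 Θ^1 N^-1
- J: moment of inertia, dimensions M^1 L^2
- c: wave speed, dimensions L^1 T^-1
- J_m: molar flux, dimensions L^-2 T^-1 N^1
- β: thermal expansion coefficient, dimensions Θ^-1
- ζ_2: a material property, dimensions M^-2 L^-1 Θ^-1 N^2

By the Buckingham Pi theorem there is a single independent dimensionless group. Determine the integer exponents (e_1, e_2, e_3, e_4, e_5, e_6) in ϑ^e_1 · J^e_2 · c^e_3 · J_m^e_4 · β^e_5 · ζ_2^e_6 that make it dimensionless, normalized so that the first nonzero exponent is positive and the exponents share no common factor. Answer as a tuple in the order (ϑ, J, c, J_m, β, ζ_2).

M: e_1·(1) + e_2·(1) + e_3·(0) + e_4·(0) + e_5·(0) + e_6·(-2) = 0
L: e_1·(-2) + e_2·(2) + e_3·(1) + e_4·(-2) + e_5·(0) + e_6·(-1) = 0
T: e_1·(1) + e_2·(0) + e_3·(-1) + e_4·(-1) + e_5·(0) + e_6·(0) = 0
Θ: e_1·(1) + e_2·(0) + e_3·(0) + e_4·(0) + e_5·(-1) + e_6·(-1) = 0
N: e_1·(-1) + e_2·(0) + e_3·(0) + e_4·(1) + e_5·(0) + e_6·(2) = 0
Solving this homogeneous linear system for the smallest-integer solution (first nonzero entry positive) gives (3, 1, 4, -1, 1, 2).

(3, 1, 4, -1, 1, 2)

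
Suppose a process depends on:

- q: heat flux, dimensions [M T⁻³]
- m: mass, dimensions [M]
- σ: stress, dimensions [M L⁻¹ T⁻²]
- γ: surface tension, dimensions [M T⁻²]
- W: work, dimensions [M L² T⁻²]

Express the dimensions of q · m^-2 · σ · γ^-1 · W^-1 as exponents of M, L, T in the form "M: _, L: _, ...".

M: -2, L: -3, T: -1

Collect each base-dimension exponent across the product:
  M: (1) − 2·(1) + (1) − (1) − (1) = -2
  L: (0) − 2·(0) + (-1) − (0) − (2) = -3
  T: (-3) − 2·(0) + (-2) − (-2) − (-2) = -1
So the dimensions are [M⁻² L⁻³ T⁻¹].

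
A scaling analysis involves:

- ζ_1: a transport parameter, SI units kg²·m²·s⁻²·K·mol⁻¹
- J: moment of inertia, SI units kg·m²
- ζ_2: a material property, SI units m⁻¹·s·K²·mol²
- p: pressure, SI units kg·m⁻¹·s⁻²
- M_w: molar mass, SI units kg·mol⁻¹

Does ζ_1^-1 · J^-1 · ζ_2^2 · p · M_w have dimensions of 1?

Sum the exponent of each base dimension across the product:
  M: −[ζ_1]_M − [J]_M + 2·[ζ_2]_M + [p]_M + [M_w]_M = −(2) − (1) + 2·(0) + (1) + (1) = -1
  L: −[ζ_1]_L − [J]_L + 2·[ζ_2]_L + [p]_L + [M_w]_L = −(2) − (2) + 2·(-1) + (-1) + (0) = -7
  T: −[ζ_1]_T − [J]_T + 2·[ζ_2]_T + [p]_T + [M_w]_T = −(-2) − (0) + 2·(1) + (-2) + (0) = 2
  Θ: −[ζ_1]_Θ − [J]_Θ + 2·[ζ_2]_Θ + [p]_Θ + [M_w]_Θ = −(1) − (0) + 2·(2) + (0) + (0) = 3
  N: −[ζ_1]_N − [J]_N + 2·[ζ_2]_N + [p]_N + [M_w]_N = −(-1) − (0) + 2·(2) + (0) + (-1) = 4
Net dimensions [M⁻¹ L⁻⁷ T² Θ³ N⁴] ≠ [1] — not dimensionless.

no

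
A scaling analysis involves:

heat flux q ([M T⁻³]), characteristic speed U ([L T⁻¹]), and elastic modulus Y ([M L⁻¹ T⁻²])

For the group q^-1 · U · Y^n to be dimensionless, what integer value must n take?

Balance the M exponent: (1)·n from Y, plus −(1) + (0) = -1 from the rest, must sum to zero.
n − 1 = 0, so n = 1.

1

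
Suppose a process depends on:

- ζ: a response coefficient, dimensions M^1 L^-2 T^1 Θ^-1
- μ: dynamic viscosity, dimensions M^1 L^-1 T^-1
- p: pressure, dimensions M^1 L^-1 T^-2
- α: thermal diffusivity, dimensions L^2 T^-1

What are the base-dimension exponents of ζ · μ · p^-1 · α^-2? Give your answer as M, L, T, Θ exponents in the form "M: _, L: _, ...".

Collect each base-dimension exponent across the product:
  M: (1) + (1) − (1) − 2·(0) = 1
  L: (-2) + (-1) − (-1) − 2·(2) = -6
  T: (1) + (-1) − (-2) − 2·(-1) = 4
  Θ: (-1) + (0) − (0) − 2·(0) = -1
So the dimensions are [M L⁻⁶ T⁴ Θ⁻¹].

M: 1, L: -6, T: 4, Θ: -1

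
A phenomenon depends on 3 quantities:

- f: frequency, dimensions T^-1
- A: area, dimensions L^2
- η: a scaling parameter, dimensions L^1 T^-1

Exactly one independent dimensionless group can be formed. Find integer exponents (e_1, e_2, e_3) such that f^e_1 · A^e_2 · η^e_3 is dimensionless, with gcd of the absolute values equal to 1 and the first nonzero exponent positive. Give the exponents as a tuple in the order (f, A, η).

L: e_1·(0) + e_2·(2) + e_3·(1) = 0
T: e_1·(-1) + e_2·(0) + e_3·(-1) = 0
Solving this homogeneous linear system for the smallest-integer solution (first nonzero entry positive) gives (2, 1, -2).

(2, 1, -2)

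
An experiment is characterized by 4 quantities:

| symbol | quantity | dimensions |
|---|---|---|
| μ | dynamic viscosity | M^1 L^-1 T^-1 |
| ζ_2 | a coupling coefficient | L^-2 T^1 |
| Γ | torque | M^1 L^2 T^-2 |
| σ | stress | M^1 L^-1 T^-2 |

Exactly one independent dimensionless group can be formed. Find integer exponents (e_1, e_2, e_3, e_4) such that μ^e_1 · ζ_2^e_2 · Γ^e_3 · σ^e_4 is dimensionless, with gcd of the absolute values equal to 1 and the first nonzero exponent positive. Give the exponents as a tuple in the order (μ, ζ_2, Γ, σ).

M: e_1·(1) + e_2·(0) + e_3·(1) + e_4·(1) = 0
L: e_1·(-1) + e_2·(-2) + e_3·(2) + e_4·(-1) = 0
T: e_1·(-1) + e_2·(1) + e_3·(-2) + e_4·(-2) = 0
Solving this homogeneous linear system for the smallest-integer solution (first nonzero entry positive) gives (3, -3, -2, -1).

(3, -3, -2, -1)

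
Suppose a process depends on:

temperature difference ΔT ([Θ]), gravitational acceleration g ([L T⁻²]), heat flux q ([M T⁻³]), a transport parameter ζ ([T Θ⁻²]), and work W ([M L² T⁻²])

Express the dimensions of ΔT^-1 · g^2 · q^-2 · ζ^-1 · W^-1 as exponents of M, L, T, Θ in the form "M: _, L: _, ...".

M: -3, L: 0, T: 3, Θ: 1

Collect each base-dimension exponent across the product:
  M: −(0) + 2·(0) − 2·(1) − (0) − (1) = -3
  L: −(0) + 2·(1) − 2·(0) − (0) − (2) = 0
  T: −(0) + 2·(-2) − 2·(-3) − (1) − (-2) = 3
  Θ: −(1) + 2·(0) − 2·(0) − (-2) − (0) = 1
So the dimensions are [M⁻³ T³ Θ].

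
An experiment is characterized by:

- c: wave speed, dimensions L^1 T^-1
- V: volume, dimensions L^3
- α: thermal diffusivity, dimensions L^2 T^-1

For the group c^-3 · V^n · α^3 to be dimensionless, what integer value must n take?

Balance the L exponent: (3)·n from V, plus −3·(1) + 3·(2) = 3 from the rest, must sum to zero.
3n + 3 = 0, so n = -1.

-1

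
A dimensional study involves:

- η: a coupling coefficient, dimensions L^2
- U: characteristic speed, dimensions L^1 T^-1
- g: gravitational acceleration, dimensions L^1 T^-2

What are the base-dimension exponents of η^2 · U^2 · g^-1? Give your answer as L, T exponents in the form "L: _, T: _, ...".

Collect each base-dimension exponent across the product:
  L: 2·(2) + 2·(1) − (1) = 5
  T: 2·(0) + 2·(-1) − (-2) = 0
So the dimensions are [L⁵].

L: 5, T: 0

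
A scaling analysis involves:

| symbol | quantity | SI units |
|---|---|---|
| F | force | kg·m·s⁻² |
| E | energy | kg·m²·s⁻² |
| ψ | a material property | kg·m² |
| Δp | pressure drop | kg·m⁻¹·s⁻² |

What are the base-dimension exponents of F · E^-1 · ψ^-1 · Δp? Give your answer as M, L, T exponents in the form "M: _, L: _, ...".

M: 0, L: -4, T: -2

Collect each base-dimension exponent across the product:
  M: (1) − (1) − (1) + (1) = 0
  L: (1) − (2) − (2) + (-1) = -4
  T: (-2) − (-2) − (0) + (-2) = -2
So the dimensions are [L⁻⁴ T⁻²].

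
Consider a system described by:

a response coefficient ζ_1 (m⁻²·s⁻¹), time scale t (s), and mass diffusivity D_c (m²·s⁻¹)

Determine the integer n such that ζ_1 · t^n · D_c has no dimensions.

Balance the T exponent: (1)·n from t, plus (-1) + (-1) = -2 from the rest, must sum to zero.
n − 2 = 0, so n = 2.

2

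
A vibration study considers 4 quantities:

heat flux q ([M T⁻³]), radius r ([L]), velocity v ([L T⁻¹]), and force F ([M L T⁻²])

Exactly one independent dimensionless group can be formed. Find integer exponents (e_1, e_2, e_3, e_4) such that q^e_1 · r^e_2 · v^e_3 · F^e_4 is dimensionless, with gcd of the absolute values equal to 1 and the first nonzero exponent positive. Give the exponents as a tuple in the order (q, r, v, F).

M: e_1·(1) + e_2·(0) + e_3·(0) + e_4·(1) = 0
L: e_1·(0) + e_2·(1) + e_3·(1) + e_4·(1) = 0
T: e_1·(-3) + e_2·(0) + e_3·(-1) + e_4·(-2) = 0
Solving this homogeneous linear system for the smallest-integer solution (first nonzero entry positive) gives (1, 2, -1, -1).

(1, 2, -1, -1)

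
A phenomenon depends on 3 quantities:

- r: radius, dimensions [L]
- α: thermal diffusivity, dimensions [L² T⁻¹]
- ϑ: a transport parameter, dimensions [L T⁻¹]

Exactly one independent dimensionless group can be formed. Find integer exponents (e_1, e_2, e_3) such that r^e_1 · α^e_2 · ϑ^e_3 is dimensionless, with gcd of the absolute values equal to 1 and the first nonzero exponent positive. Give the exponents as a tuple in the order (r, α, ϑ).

L: e_1·(1) + e_2·(2) + e_3·(1) = 0
T: e_1·(0) + e_2·(-1) + e_3·(-1) = 0
Solving this homogeneous linear system for the smallest-integer solution (first nonzero entry positive) gives (1, -1, 1).

(1, -1, 1)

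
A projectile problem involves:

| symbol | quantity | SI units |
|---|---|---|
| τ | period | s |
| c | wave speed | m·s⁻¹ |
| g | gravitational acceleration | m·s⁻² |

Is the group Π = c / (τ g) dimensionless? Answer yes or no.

yes

Sum the exponent of each base dimension across the product:
  M: −[τ]_M + [c]_M − [g]_M = −(0) + (0) − (0) = 0
  L: −[τ]_L + [c]_L − [g]_L = −(0) + (1) − (1) = 0
  T: −[τ]_T + [c]_T − [g]_T = −(1) + (-1) − (-2) = 0
All base exponents vanish — dimensionless.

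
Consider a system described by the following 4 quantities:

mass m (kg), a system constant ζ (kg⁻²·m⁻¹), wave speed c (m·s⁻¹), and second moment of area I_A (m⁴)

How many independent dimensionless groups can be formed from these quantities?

1

There are 4 variables and 3 base dimensions (M, L, T).
The dimension matrix has rank 3.
Independent dimensionless groups: 4 − 3 = 1.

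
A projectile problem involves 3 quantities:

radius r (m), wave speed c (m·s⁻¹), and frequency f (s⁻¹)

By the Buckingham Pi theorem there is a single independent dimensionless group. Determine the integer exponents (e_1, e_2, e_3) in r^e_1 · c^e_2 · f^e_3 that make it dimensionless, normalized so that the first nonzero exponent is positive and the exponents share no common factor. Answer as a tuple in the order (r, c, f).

L: e_1·(1) + e_2·(1) + e_3·(0) = 0
T: e_1·(0) + e_2·(-1) + e_3·(-1) = 0
Solving this homogeneous linear system for the smallest-integer solution (first nonzero entry positive) gives (1, -1, 1).

(1, -1, 1)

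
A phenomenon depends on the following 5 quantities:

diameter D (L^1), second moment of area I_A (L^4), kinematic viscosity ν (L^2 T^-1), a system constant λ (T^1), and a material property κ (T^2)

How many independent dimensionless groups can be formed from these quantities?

3

There are 5 variables and 2 base dimensions (L, T).
The dimension matrix has rank 2.
Independent dimensionless groups: 5 − 2 = 3.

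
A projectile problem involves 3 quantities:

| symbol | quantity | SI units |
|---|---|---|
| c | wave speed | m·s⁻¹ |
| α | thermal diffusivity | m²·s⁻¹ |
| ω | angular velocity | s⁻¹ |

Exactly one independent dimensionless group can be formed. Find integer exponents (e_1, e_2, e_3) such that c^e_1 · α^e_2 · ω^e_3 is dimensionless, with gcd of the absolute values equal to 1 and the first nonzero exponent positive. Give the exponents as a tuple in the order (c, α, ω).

L: e_1·(1) + e_2·(2) + e_3·(0) = 0
T: e_1·(-1) + e_2·(-1) + e_3·(-1) = 0
Solving this homogeneous linear system for the smallest-integer solution (first nonzero entry positive) gives (2, -1, -1).

(2, -1, -1)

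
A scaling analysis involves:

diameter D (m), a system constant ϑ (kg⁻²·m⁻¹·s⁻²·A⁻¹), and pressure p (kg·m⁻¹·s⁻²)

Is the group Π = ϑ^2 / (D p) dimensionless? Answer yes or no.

no

Sum the exponent of each base dimension across the product:
  M: −[D]_M + 2·[ϑ]_M − [p]_M = −(0) + 2·(-2) − (1) = -5
  L: −[D]_L + 2·[ϑ]_L − [p]_L = −(1) + 2·(-1) − (-1) = -2
  T: −[D]_T + 2·[ϑ]_T − [p]_T = −(0) + 2·(-2) − (-2) = -2
  I: −[D]_I + 2·[ϑ]_I − [p]_I = −(0) + 2·(-1) − (0) = -2
Net dimensions [M⁻⁵ L⁻² T⁻² I⁻²] ≠ [1] — not dimensionless.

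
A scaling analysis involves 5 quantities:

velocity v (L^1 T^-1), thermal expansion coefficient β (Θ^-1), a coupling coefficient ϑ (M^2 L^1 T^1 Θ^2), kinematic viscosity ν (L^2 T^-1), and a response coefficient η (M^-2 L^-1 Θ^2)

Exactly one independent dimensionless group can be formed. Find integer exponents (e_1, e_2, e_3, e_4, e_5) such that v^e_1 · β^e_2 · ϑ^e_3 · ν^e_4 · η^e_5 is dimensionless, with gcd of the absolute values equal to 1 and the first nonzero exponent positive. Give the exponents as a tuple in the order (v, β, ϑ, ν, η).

M: e_1·(0) + e_2·(0) + e_3·(2) + e_4·(0) + e_5·(-2) = 0
L: e_1·(1) + e_2·(0) + e_3·(1) + e_4·(2) + e_5·(-1) = 0
T: e_1·(-1) + e_2·(0) + e_3·(1) + e_4·(-1) + e_5·(0) = 0
Θ: e_1·(0) + e_2·(-1) + e_3·(2) + e_4·(0) + e_5·(2) = 0
Solving this homogeneous linear system for the smallest-integer solution (first nonzero entry positive) gives (2, 4, 1, -1, 1).

(2, 4, 1, -1, 1)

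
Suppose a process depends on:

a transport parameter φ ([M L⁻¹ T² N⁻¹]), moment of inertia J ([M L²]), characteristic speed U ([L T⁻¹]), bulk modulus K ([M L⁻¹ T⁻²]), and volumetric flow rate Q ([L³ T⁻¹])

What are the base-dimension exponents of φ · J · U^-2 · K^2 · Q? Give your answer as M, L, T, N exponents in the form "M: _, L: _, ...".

M: 4, L: 0, T: -1, N: -1

Collect each base-dimension exponent across the product:
  M: (1) + (1) − 2·(0) + 2·(1) + (0) = 4
  L: (-1) + (2) − 2·(1) + 2·(-1) + (3) = 0
  T: (2) + (0) − 2·(-1) + 2·(-2) + (-1) = -1
  N: (-1) + (0) − 2·(0) + 2·(0) + (0) = -1
So the dimensions are [M⁴ T⁻¹ N⁻¹].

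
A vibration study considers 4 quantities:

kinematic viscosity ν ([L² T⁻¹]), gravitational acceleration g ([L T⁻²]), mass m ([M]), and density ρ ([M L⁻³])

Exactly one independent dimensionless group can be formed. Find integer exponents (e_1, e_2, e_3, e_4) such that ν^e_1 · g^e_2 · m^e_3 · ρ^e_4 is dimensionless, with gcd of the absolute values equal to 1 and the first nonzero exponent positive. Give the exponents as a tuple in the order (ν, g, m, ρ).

(2, -1, -1, 1)

M: e_1·(0) + e_2·(0) + e_3·(1) + e_4·(1) = 0
L: e_1·(2) + e_2·(1) + e_3·(0) + e_4·(-3) = 0
T: e_1·(-1) + e_2·(-2) + e_3·(0) + e_4·(0) = 0
Solving this homogeneous linear system for the smallest-integer solution (first nonzero entry positive) gives (2, -1, -1, 1).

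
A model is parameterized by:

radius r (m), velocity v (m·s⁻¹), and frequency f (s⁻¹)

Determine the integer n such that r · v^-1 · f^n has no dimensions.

1

Balance the T exponent: (-1)·n from f, plus (0) − (-1) = 1 from the rest, must sum to zero.
−n + 1 = 0, so n = 1.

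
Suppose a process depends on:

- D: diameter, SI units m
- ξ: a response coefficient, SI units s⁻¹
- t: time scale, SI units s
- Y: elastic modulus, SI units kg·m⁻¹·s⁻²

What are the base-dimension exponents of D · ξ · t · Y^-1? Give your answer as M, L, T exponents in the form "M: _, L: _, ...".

Collect each base-dimension exponent across the product:
  M: (0) + (0) + (0) − (1) = -1
  L: (1) + (0) + (0) − (-1) = 2
  T: (0) + (-1) + (1) − (-2) = 2
So the dimensions are [M⁻¹ L² T²].

M: -1, L: 2, T: 2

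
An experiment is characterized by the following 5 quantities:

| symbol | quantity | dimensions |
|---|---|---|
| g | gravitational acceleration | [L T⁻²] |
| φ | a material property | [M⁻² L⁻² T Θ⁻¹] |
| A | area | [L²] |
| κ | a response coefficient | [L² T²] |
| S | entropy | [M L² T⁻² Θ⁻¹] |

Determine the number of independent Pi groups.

There are 5 variables and 4 base dimensions (M, L, T, Θ).
The dimension matrix has rank 4.
Independent dimensionless groups: 5 − 4 = 1.

1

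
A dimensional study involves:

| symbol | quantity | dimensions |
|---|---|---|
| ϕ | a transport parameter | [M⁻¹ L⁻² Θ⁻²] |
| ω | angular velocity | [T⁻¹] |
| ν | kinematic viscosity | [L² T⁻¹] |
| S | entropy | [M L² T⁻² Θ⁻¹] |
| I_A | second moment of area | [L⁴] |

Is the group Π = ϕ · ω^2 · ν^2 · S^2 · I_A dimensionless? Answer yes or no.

Sum the exponent of each base dimension across the product:
  M: [ϕ]_M + 2·[ω]_M + 2·[ν]_M + 2·[S]_M + [I_A]_M = (-1) + 2·(0) + 2·(0) + 2·(1) + (0) = 1
  L: [ϕ]_L + 2·[ω]_L + 2·[ν]_L + 2·[S]_L + [I_A]_L = (-2) + 2·(0) + 2·(2) + 2·(2) + (4) = 10
  T: [ϕ]_T + 2·[ω]_T + 2·[ν]_T + 2·[S]_T + [I_A]_T = (0) + 2·(-1) + 2·(-1) + 2·(-2) + (0) = -8
  Θ: [ϕ]_Θ + 2·[ω]_Θ + 2·[ν]_Θ + 2·[S]_Θ + [I_A]_Θ = (-2) + 2·(0) + 2·(0) + 2·(-1) + (0) = -4
Net dimensions [M L¹⁰ T⁻⁸ Θ⁻⁴] ≠ [1] — not dimensionless.

no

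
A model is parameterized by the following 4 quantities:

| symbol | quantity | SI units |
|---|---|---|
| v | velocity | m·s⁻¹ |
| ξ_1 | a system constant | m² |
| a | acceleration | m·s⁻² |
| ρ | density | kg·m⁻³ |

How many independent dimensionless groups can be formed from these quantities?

1

There are 4 variables and 3 base dimensions (M, L, T).
The dimension matrix has rank 3.
Independent dimensionless groups: 4 − 3 = 1.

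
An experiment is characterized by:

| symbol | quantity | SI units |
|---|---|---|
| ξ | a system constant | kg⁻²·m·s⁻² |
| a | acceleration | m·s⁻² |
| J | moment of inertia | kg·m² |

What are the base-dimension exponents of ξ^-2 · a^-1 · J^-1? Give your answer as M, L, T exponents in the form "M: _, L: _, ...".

M: 3, L: -5, T: 6

Collect each base-dimension exponent across the product:
  M: −2·(-2) − (0) − (1) = 3
  L: −2·(1) − (1) − (2) = -5
  T: −2·(-2) − (-2) − (0) = 6
So the dimensions are [M³ L⁻⁵ T⁶].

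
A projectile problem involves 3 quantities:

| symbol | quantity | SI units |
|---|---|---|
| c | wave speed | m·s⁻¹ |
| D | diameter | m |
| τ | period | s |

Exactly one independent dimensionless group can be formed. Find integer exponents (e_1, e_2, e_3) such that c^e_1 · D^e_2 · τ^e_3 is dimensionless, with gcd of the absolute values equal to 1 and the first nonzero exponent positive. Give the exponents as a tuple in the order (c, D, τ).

(1, -1, 1)

L: e_1·(1) + e_2·(1) + e_3·(0) = 0
T: e_1·(-1) + e_2·(0) + e_3·(1) = 0
Solving this homogeneous linear system for the smallest-integer solution (first nonzero entry positive) gives (1, -1, 1).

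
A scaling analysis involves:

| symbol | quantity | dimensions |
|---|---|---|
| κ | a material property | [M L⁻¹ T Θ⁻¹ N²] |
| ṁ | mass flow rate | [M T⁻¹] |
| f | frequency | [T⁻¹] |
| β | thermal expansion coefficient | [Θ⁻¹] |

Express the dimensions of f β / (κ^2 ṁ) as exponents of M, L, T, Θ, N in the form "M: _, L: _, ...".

M: -3, L: 2, T: -2, Θ: 1, N: -4

Collect each base-dimension exponent across the product:
  M: −2·(1) − (1) + (0) + (0) = -3
  L: −2·(-1) − (0) + (0) + (0) = 2
  T: −2·(1) − (-1) + (-1) + (0) = -2
  Θ: −2·(-1) − (0) + (0) + (-1) = 1
  N: −2·(2) − (0) + (0) + (0) = -4
So the dimensions are [M⁻³ L² T⁻² Θ N⁻⁴].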